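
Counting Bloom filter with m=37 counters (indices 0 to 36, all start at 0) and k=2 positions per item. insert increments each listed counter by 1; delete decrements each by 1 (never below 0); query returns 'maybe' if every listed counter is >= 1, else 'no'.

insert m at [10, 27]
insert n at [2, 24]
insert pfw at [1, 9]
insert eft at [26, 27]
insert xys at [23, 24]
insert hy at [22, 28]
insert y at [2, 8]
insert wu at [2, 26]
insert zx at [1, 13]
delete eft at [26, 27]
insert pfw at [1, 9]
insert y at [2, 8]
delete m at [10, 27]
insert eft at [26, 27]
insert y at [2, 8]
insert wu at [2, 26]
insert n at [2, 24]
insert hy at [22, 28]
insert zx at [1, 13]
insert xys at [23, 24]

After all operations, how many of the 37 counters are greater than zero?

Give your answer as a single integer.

Answer: 11

Derivation:
Step 1: insert m at [10, 27] -> counters=[0,0,0,0,0,0,0,0,0,0,1,0,0,0,0,0,0,0,0,0,0,0,0,0,0,0,0,1,0,0,0,0,0,0,0,0,0]
Step 2: insert n at [2, 24] -> counters=[0,0,1,0,0,0,0,0,0,0,1,0,0,0,0,0,0,0,0,0,0,0,0,0,1,0,0,1,0,0,0,0,0,0,0,0,0]
Step 3: insert pfw at [1, 9] -> counters=[0,1,1,0,0,0,0,0,0,1,1,0,0,0,0,0,0,0,0,0,0,0,0,0,1,0,0,1,0,0,0,0,0,0,0,0,0]
Step 4: insert eft at [26, 27] -> counters=[0,1,1,0,0,0,0,0,0,1,1,0,0,0,0,0,0,0,0,0,0,0,0,0,1,0,1,2,0,0,0,0,0,0,0,0,0]
Step 5: insert xys at [23, 24] -> counters=[0,1,1,0,0,0,0,0,0,1,1,0,0,0,0,0,0,0,0,0,0,0,0,1,2,0,1,2,0,0,0,0,0,0,0,0,0]
Step 6: insert hy at [22, 28] -> counters=[0,1,1,0,0,0,0,0,0,1,1,0,0,0,0,0,0,0,0,0,0,0,1,1,2,0,1,2,1,0,0,0,0,0,0,0,0]
Step 7: insert y at [2, 8] -> counters=[0,1,2,0,0,0,0,0,1,1,1,0,0,0,0,0,0,0,0,0,0,0,1,1,2,0,1,2,1,0,0,0,0,0,0,0,0]
Step 8: insert wu at [2, 26] -> counters=[0,1,3,0,0,0,0,0,1,1,1,0,0,0,0,0,0,0,0,0,0,0,1,1,2,0,2,2,1,0,0,0,0,0,0,0,0]
Step 9: insert zx at [1, 13] -> counters=[0,2,3,0,0,0,0,0,1,1,1,0,0,1,0,0,0,0,0,0,0,0,1,1,2,0,2,2,1,0,0,0,0,0,0,0,0]
Step 10: delete eft at [26, 27] -> counters=[0,2,3,0,0,0,0,0,1,1,1,0,0,1,0,0,0,0,0,0,0,0,1,1,2,0,1,1,1,0,0,0,0,0,0,0,0]
Step 11: insert pfw at [1, 9] -> counters=[0,3,3,0,0,0,0,0,1,2,1,0,0,1,0,0,0,0,0,0,0,0,1,1,2,0,1,1,1,0,0,0,0,0,0,0,0]
Step 12: insert y at [2, 8] -> counters=[0,3,4,0,0,0,0,0,2,2,1,0,0,1,0,0,0,0,0,0,0,0,1,1,2,0,1,1,1,0,0,0,0,0,0,0,0]
Step 13: delete m at [10, 27] -> counters=[0,3,4,0,0,0,0,0,2,2,0,0,0,1,0,0,0,0,0,0,0,0,1,1,2,0,1,0,1,0,0,0,0,0,0,0,0]
Step 14: insert eft at [26, 27] -> counters=[0,3,4,0,0,0,0,0,2,2,0,0,0,1,0,0,0,0,0,0,0,0,1,1,2,0,2,1,1,0,0,0,0,0,0,0,0]
Step 15: insert y at [2, 8] -> counters=[0,3,5,0,0,0,0,0,3,2,0,0,0,1,0,0,0,0,0,0,0,0,1,1,2,0,2,1,1,0,0,0,0,0,0,0,0]
Step 16: insert wu at [2, 26] -> counters=[0,3,6,0,0,0,0,0,3,2,0,0,0,1,0,0,0,0,0,0,0,0,1,1,2,0,3,1,1,0,0,0,0,0,0,0,0]
Step 17: insert n at [2, 24] -> counters=[0,3,7,0,0,0,0,0,3,2,0,0,0,1,0,0,0,0,0,0,0,0,1,1,3,0,3,1,1,0,0,0,0,0,0,0,0]
Step 18: insert hy at [22, 28] -> counters=[0,3,7,0,0,0,0,0,3,2,0,0,0,1,0,0,0,0,0,0,0,0,2,1,3,0,3,1,2,0,0,0,0,0,0,0,0]
Step 19: insert zx at [1, 13] -> counters=[0,4,7,0,0,0,0,0,3,2,0,0,0,2,0,0,0,0,0,0,0,0,2,1,3,0,3,1,2,0,0,0,0,0,0,0,0]
Step 20: insert xys at [23, 24] -> counters=[0,4,7,0,0,0,0,0,3,2,0,0,0,2,0,0,0,0,0,0,0,0,2,2,4,0,3,1,2,0,0,0,0,0,0,0,0]
Final counters=[0,4,7,0,0,0,0,0,3,2,0,0,0,2,0,0,0,0,0,0,0,0,2,2,4,0,3,1,2,0,0,0,0,0,0,0,0] -> 11 nonzero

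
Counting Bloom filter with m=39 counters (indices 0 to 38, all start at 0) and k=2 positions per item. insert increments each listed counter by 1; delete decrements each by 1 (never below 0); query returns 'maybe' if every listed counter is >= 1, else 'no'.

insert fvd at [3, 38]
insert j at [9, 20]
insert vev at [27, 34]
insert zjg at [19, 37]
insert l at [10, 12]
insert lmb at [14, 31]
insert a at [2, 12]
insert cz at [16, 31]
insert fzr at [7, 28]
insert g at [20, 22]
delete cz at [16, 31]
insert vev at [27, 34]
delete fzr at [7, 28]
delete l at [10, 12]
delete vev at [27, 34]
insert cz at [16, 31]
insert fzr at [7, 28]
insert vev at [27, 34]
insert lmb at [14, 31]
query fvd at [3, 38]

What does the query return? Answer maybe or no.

Answer: maybe

Derivation:
Step 1: insert fvd at [3, 38] -> counters=[0,0,0,1,0,0,0,0,0,0,0,0,0,0,0,0,0,0,0,0,0,0,0,0,0,0,0,0,0,0,0,0,0,0,0,0,0,0,1]
Step 2: insert j at [9, 20] -> counters=[0,0,0,1,0,0,0,0,0,1,0,0,0,0,0,0,0,0,0,0,1,0,0,0,0,0,0,0,0,0,0,0,0,0,0,0,0,0,1]
Step 3: insert vev at [27, 34] -> counters=[0,0,0,1,0,0,0,0,0,1,0,0,0,0,0,0,0,0,0,0,1,0,0,0,0,0,0,1,0,0,0,0,0,0,1,0,0,0,1]
Step 4: insert zjg at [19, 37] -> counters=[0,0,0,1,0,0,0,0,0,1,0,0,0,0,0,0,0,0,0,1,1,0,0,0,0,0,0,1,0,0,0,0,0,0,1,0,0,1,1]
Step 5: insert l at [10, 12] -> counters=[0,0,0,1,0,0,0,0,0,1,1,0,1,0,0,0,0,0,0,1,1,0,0,0,0,0,0,1,0,0,0,0,0,0,1,0,0,1,1]
Step 6: insert lmb at [14, 31] -> counters=[0,0,0,1,0,0,0,0,0,1,1,0,1,0,1,0,0,0,0,1,1,0,0,0,0,0,0,1,0,0,0,1,0,0,1,0,0,1,1]
Step 7: insert a at [2, 12] -> counters=[0,0,1,1,0,0,0,0,0,1,1,0,2,0,1,0,0,0,0,1,1,0,0,0,0,0,0,1,0,0,0,1,0,0,1,0,0,1,1]
Step 8: insert cz at [16, 31] -> counters=[0,0,1,1,0,0,0,0,0,1,1,0,2,0,1,0,1,0,0,1,1,0,0,0,0,0,0,1,0,0,0,2,0,0,1,0,0,1,1]
Step 9: insert fzr at [7, 28] -> counters=[0,0,1,1,0,0,0,1,0,1,1,0,2,0,1,0,1,0,0,1,1,0,0,0,0,0,0,1,1,0,0,2,0,0,1,0,0,1,1]
Step 10: insert g at [20, 22] -> counters=[0,0,1,1,0,0,0,1,0,1,1,0,2,0,1,0,1,0,0,1,2,0,1,0,0,0,0,1,1,0,0,2,0,0,1,0,0,1,1]
Step 11: delete cz at [16, 31] -> counters=[0,0,1,1,0,0,0,1,0,1,1,0,2,0,1,0,0,0,0,1,2,0,1,0,0,0,0,1,1,0,0,1,0,0,1,0,0,1,1]
Step 12: insert vev at [27, 34] -> counters=[0,0,1,1,0,0,0,1,0,1,1,0,2,0,1,0,0,0,0,1,2,0,1,0,0,0,0,2,1,0,0,1,0,0,2,0,0,1,1]
Step 13: delete fzr at [7, 28] -> counters=[0,0,1,1,0,0,0,0,0,1,1,0,2,0,1,0,0,0,0,1,2,0,1,0,0,0,0,2,0,0,0,1,0,0,2,0,0,1,1]
Step 14: delete l at [10, 12] -> counters=[0,0,1,1,0,0,0,0,0,1,0,0,1,0,1,0,0,0,0,1,2,0,1,0,0,0,0,2,0,0,0,1,0,0,2,0,0,1,1]
Step 15: delete vev at [27, 34] -> counters=[0,0,1,1,0,0,0,0,0,1,0,0,1,0,1,0,0,0,0,1,2,0,1,0,0,0,0,1,0,0,0,1,0,0,1,0,0,1,1]
Step 16: insert cz at [16, 31] -> counters=[0,0,1,1,0,0,0,0,0,1,0,0,1,0,1,0,1,0,0,1,2,0,1,0,0,0,0,1,0,0,0,2,0,0,1,0,0,1,1]
Step 17: insert fzr at [7, 28] -> counters=[0,0,1,1,0,0,0,1,0,1,0,0,1,0,1,0,1,0,0,1,2,0,1,0,0,0,0,1,1,0,0,2,0,0,1,0,0,1,1]
Step 18: insert vev at [27, 34] -> counters=[0,0,1,1,0,0,0,1,0,1,0,0,1,0,1,0,1,0,0,1,2,0,1,0,0,0,0,2,1,0,0,2,0,0,2,0,0,1,1]
Step 19: insert lmb at [14, 31] -> counters=[0,0,1,1,0,0,0,1,0,1,0,0,1,0,2,0,1,0,0,1,2,0,1,0,0,0,0,2,1,0,0,3,0,0,2,0,0,1,1]
Query fvd: check counters[3]=1 counters[38]=1 -> maybe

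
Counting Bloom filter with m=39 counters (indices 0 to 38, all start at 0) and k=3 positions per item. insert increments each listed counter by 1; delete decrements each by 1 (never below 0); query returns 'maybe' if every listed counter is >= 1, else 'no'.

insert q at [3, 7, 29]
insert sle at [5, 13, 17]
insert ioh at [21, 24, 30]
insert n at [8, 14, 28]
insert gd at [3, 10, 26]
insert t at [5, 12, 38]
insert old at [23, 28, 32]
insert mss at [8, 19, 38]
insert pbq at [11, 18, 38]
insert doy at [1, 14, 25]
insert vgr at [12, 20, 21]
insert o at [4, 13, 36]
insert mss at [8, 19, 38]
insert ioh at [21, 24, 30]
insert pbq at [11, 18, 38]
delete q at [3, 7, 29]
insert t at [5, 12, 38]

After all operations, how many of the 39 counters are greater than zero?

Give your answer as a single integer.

Step 1: insert q at [3, 7, 29] -> counters=[0,0,0,1,0,0,0,1,0,0,0,0,0,0,0,0,0,0,0,0,0,0,0,0,0,0,0,0,0,1,0,0,0,0,0,0,0,0,0]
Step 2: insert sle at [5, 13, 17] -> counters=[0,0,0,1,0,1,0,1,0,0,0,0,0,1,0,0,0,1,0,0,0,0,0,0,0,0,0,0,0,1,0,0,0,0,0,0,0,0,0]
Step 3: insert ioh at [21, 24, 30] -> counters=[0,0,0,1,0,1,0,1,0,0,0,0,0,1,0,0,0,1,0,0,0,1,0,0,1,0,0,0,0,1,1,0,0,0,0,0,0,0,0]
Step 4: insert n at [8, 14, 28] -> counters=[0,0,0,1,0,1,0,1,1,0,0,0,0,1,1,0,0,1,0,0,0,1,0,0,1,0,0,0,1,1,1,0,0,0,0,0,0,0,0]
Step 5: insert gd at [3, 10, 26] -> counters=[0,0,0,2,0,1,0,1,1,0,1,0,0,1,1,0,0,1,0,0,0,1,0,0,1,0,1,0,1,1,1,0,0,0,0,0,0,0,0]
Step 6: insert t at [5, 12, 38] -> counters=[0,0,0,2,0,2,0,1,1,0,1,0,1,1,1,0,0,1,0,0,0,1,0,0,1,0,1,0,1,1,1,0,0,0,0,0,0,0,1]
Step 7: insert old at [23, 28, 32] -> counters=[0,0,0,2,0,2,0,1,1,0,1,0,1,1,1,0,0,1,0,0,0,1,0,1,1,0,1,0,2,1,1,0,1,0,0,0,0,0,1]
Step 8: insert mss at [8, 19, 38] -> counters=[0,0,0,2,0,2,0,1,2,0,1,0,1,1,1,0,0,1,0,1,0,1,0,1,1,0,1,0,2,1,1,0,1,0,0,0,0,0,2]
Step 9: insert pbq at [11, 18, 38] -> counters=[0,0,0,2,0,2,0,1,2,0,1,1,1,1,1,0,0,1,1,1,0,1,0,1,1,0,1,0,2,1,1,0,1,0,0,0,0,0,3]
Step 10: insert doy at [1, 14, 25] -> counters=[0,1,0,2,0,2,0,1,2,0,1,1,1,1,2,0,0,1,1,1,0,1,0,1,1,1,1,0,2,1,1,0,1,0,0,0,0,0,3]
Step 11: insert vgr at [12, 20, 21] -> counters=[0,1,0,2,0,2,0,1,2,0,1,1,2,1,2,0,0,1,1,1,1,2,0,1,1,1,1,0,2,1,1,0,1,0,0,0,0,0,3]
Step 12: insert o at [4, 13, 36] -> counters=[0,1,0,2,1,2,0,1,2,0,1,1,2,2,2,0,0,1,1,1,1,2,0,1,1,1,1,0,2,1,1,0,1,0,0,0,1,0,3]
Step 13: insert mss at [8, 19, 38] -> counters=[0,1,0,2,1,2,0,1,3,0,1,1,2,2,2,0,0,1,1,2,1,2,0,1,1,1,1,0,2,1,1,0,1,0,0,0,1,0,4]
Step 14: insert ioh at [21, 24, 30] -> counters=[0,1,0,2,1,2,0,1,3,0,1,1,2,2,2,0,0,1,1,2,1,3,0,1,2,1,1,0,2,1,2,0,1,0,0,0,1,0,4]
Step 15: insert pbq at [11, 18, 38] -> counters=[0,1,0,2,1,2,0,1,3,0,1,2,2,2,2,0,0,1,2,2,1,3,0,1,2,1,1,0,2,1,2,0,1,0,0,0,1,0,5]
Step 16: delete q at [3, 7, 29] -> counters=[0,1,0,1,1,2,0,0,3,0,1,2,2,2,2,0,0,1,2,2,1,3,0,1,2,1,1,0,2,0,2,0,1,0,0,0,1,0,5]
Step 17: insert t at [5, 12, 38] -> counters=[0,1,0,1,1,3,0,0,3,0,1,2,3,2,2,0,0,1,2,2,1,3,0,1,2,1,1,0,2,0,2,0,1,0,0,0,1,0,6]
Final counters=[0,1,0,1,1,3,0,0,3,0,1,2,3,2,2,0,0,1,2,2,1,3,0,1,2,1,1,0,2,0,2,0,1,0,0,0,1,0,6] -> 24 nonzero

Answer: 24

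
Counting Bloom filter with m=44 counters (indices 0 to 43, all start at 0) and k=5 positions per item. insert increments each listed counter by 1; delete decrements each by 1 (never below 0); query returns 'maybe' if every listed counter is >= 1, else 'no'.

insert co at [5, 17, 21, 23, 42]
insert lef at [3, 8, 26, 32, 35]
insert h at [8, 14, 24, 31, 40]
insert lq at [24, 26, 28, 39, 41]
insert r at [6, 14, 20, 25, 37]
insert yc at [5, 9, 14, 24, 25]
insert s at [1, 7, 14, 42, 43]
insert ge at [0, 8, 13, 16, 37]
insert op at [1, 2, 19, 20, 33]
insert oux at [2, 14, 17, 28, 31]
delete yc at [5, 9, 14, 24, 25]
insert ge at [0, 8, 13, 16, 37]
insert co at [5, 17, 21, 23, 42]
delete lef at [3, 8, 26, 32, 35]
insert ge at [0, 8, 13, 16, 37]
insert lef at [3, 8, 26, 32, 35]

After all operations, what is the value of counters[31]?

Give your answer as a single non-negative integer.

Answer: 2

Derivation:
Step 1: insert co at [5, 17, 21, 23, 42] -> counters=[0,0,0,0,0,1,0,0,0,0,0,0,0,0,0,0,0,1,0,0,0,1,0,1,0,0,0,0,0,0,0,0,0,0,0,0,0,0,0,0,0,0,1,0]
Step 2: insert lef at [3, 8, 26, 32, 35] -> counters=[0,0,0,1,0,1,0,0,1,0,0,0,0,0,0,0,0,1,0,0,0,1,0,1,0,0,1,0,0,0,0,0,1,0,0,1,0,0,0,0,0,0,1,0]
Step 3: insert h at [8, 14, 24, 31, 40] -> counters=[0,0,0,1,0,1,0,0,2,0,0,0,0,0,1,0,0,1,0,0,0,1,0,1,1,0,1,0,0,0,0,1,1,0,0,1,0,0,0,0,1,0,1,0]
Step 4: insert lq at [24, 26, 28, 39, 41] -> counters=[0,0,0,1,0,1,0,0,2,0,0,0,0,0,1,0,0,1,0,0,0,1,0,1,2,0,2,0,1,0,0,1,1,0,0,1,0,0,0,1,1,1,1,0]
Step 5: insert r at [6, 14, 20, 25, 37] -> counters=[0,0,0,1,0,1,1,0,2,0,0,0,0,0,2,0,0,1,0,0,1,1,0,1,2,1,2,0,1,0,0,1,1,0,0,1,0,1,0,1,1,1,1,0]
Step 6: insert yc at [5, 9, 14, 24, 25] -> counters=[0,0,0,1,0,2,1,0,2,1,0,0,0,0,3,0,0,1,0,0,1,1,0,1,3,2,2,0,1,0,0,1,1,0,0,1,0,1,0,1,1,1,1,0]
Step 7: insert s at [1, 7, 14, 42, 43] -> counters=[0,1,0,1,0,2,1,1,2,1,0,0,0,0,4,0,0,1,0,0,1,1,0,1,3,2,2,0,1,0,0,1,1,0,0,1,0,1,0,1,1,1,2,1]
Step 8: insert ge at [0, 8, 13, 16, 37] -> counters=[1,1,0,1,0,2,1,1,3,1,0,0,0,1,4,0,1,1,0,0,1,1,0,1,3,2,2,0,1,0,0,1,1,0,0,1,0,2,0,1,1,1,2,1]
Step 9: insert op at [1, 2, 19, 20, 33] -> counters=[1,2,1,1,0,2,1,1,3,1,0,0,0,1,4,0,1,1,0,1,2,1,0,1,3,2,2,0,1,0,0,1,1,1,0,1,0,2,0,1,1,1,2,1]
Step 10: insert oux at [2, 14, 17, 28, 31] -> counters=[1,2,2,1,0,2,1,1,3,1,0,0,0,1,5,0,1,2,0,1,2,1,0,1,3,2,2,0,2,0,0,2,1,1,0,1,0,2,0,1,1,1,2,1]
Step 11: delete yc at [5, 9, 14, 24, 25] -> counters=[1,2,2,1,0,1,1,1,3,0,0,0,0,1,4,0,1,2,0,1,2,1,0,1,2,1,2,0,2,0,0,2,1,1,0,1,0,2,0,1,1,1,2,1]
Step 12: insert ge at [0, 8, 13, 16, 37] -> counters=[2,2,2,1,0,1,1,1,4,0,0,0,0,2,4,0,2,2,0,1,2,1,0,1,2,1,2,0,2,0,0,2,1,1,0,1,0,3,0,1,1,1,2,1]
Step 13: insert co at [5, 17, 21, 23, 42] -> counters=[2,2,2,1,0,2,1,1,4,0,0,0,0,2,4,0,2,3,0,1,2,2,0,2,2,1,2,0,2,0,0,2,1,1,0,1,0,3,0,1,1,1,3,1]
Step 14: delete lef at [3, 8, 26, 32, 35] -> counters=[2,2,2,0,0,2,1,1,3,0,0,0,0,2,4,0,2,3,0,1,2,2,0,2,2,1,1,0,2,0,0,2,0,1,0,0,0,3,0,1,1,1,3,1]
Step 15: insert ge at [0, 8, 13, 16, 37] -> counters=[3,2,2,0,0,2,1,1,4,0,0,0,0,3,4,0,3,3,0,1,2,2,0,2,2,1,1,0,2,0,0,2,0,1,0,0,0,4,0,1,1,1,3,1]
Step 16: insert lef at [3, 8, 26, 32, 35] -> counters=[3,2,2,1,0,2,1,1,5,0,0,0,0,3,4,0,3,3,0,1,2,2,0,2,2,1,2,0,2,0,0,2,1,1,0,1,0,4,0,1,1,1,3,1]
Final counters=[3,2,2,1,0,2,1,1,5,0,0,0,0,3,4,0,3,3,0,1,2,2,0,2,2,1,2,0,2,0,0,2,1,1,0,1,0,4,0,1,1,1,3,1] -> counters[31]=2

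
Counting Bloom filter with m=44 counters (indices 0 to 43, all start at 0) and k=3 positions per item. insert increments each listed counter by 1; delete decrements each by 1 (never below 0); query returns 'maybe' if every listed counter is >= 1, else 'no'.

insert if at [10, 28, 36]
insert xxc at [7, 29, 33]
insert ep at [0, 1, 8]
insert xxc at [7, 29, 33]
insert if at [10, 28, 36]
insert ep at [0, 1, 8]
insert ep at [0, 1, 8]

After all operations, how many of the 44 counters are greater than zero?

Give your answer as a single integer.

Step 1: insert if at [10, 28, 36] -> counters=[0,0,0,0,0,0,0,0,0,0,1,0,0,0,0,0,0,0,0,0,0,0,0,0,0,0,0,0,1,0,0,0,0,0,0,0,1,0,0,0,0,0,0,0]
Step 2: insert xxc at [7, 29, 33] -> counters=[0,0,0,0,0,0,0,1,0,0,1,0,0,0,0,0,0,0,0,0,0,0,0,0,0,0,0,0,1,1,0,0,0,1,0,0,1,0,0,0,0,0,0,0]
Step 3: insert ep at [0, 1, 8] -> counters=[1,1,0,0,0,0,0,1,1,0,1,0,0,0,0,0,0,0,0,0,0,0,0,0,0,0,0,0,1,1,0,0,0,1,0,0,1,0,0,0,0,0,0,0]
Step 4: insert xxc at [7, 29, 33] -> counters=[1,1,0,0,0,0,0,2,1,0,1,0,0,0,0,0,0,0,0,0,0,0,0,0,0,0,0,0,1,2,0,0,0,2,0,0,1,0,0,0,0,0,0,0]
Step 5: insert if at [10, 28, 36] -> counters=[1,1,0,0,0,0,0,2,1,0,2,0,0,0,0,0,0,0,0,0,0,0,0,0,0,0,0,0,2,2,0,0,0,2,0,0,2,0,0,0,0,0,0,0]
Step 6: insert ep at [0, 1, 8] -> counters=[2,2,0,0,0,0,0,2,2,0,2,0,0,0,0,0,0,0,0,0,0,0,0,0,0,0,0,0,2,2,0,0,0,2,0,0,2,0,0,0,0,0,0,0]
Step 7: insert ep at [0, 1, 8] -> counters=[3,3,0,0,0,0,0,2,3,0,2,0,0,0,0,0,0,0,0,0,0,0,0,0,0,0,0,0,2,2,0,0,0,2,0,0,2,0,0,0,0,0,0,0]
Final counters=[3,3,0,0,0,0,0,2,3,0,2,0,0,0,0,0,0,0,0,0,0,0,0,0,0,0,0,0,2,2,0,0,0,2,0,0,2,0,0,0,0,0,0,0] -> 9 nonzero

Answer: 9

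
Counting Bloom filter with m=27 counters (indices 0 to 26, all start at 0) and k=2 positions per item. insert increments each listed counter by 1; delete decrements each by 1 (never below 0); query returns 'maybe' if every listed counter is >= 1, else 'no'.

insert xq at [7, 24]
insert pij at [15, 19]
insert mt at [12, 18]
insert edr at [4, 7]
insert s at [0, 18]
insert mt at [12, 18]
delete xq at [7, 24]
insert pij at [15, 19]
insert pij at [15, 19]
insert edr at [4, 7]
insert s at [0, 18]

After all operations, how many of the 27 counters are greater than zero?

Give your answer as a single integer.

Step 1: insert xq at [7, 24] -> counters=[0,0,0,0,0,0,0,1,0,0,0,0,0,0,0,0,0,0,0,0,0,0,0,0,1,0,0]
Step 2: insert pij at [15, 19] -> counters=[0,0,0,0,0,0,0,1,0,0,0,0,0,0,0,1,0,0,0,1,0,0,0,0,1,0,0]
Step 3: insert mt at [12, 18] -> counters=[0,0,0,0,0,0,0,1,0,0,0,0,1,0,0,1,0,0,1,1,0,0,0,0,1,0,0]
Step 4: insert edr at [4, 7] -> counters=[0,0,0,0,1,0,0,2,0,0,0,0,1,0,0,1,0,0,1,1,0,0,0,0,1,0,0]
Step 5: insert s at [0, 18] -> counters=[1,0,0,0,1,0,0,2,0,0,0,0,1,0,0,1,0,0,2,1,0,0,0,0,1,0,0]
Step 6: insert mt at [12, 18] -> counters=[1,0,0,0,1,0,0,2,0,0,0,0,2,0,0,1,0,0,3,1,0,0,0,0,1,0,0]
Step 7: delete xq at [7, 24] -> counters=[1,0,0,0,1,0,0,1,0,0,0,0,2,0,0,1,0,0,3,1,0,0,0,0,0,0,0]
Step 8: insert pij at [15, 19] -> counters=[1,0,0,0,1,0,0,1,0,0,0,0,2,0,0,2,0,0,3,2,0,0,0,0,0,0,0]
Step 9: insert pij at [15, 19] -> counters=[1,0,0,0,1,0,0,1,0,0,0,0,2,0,0,3,0,0,3,3,0,0,0,0,0,0,0]
Step 10: insert edr at [4, 7] -> counters=[1,0,0,0,2,0,0,2,0,0,0,0,2,0,0,3,0,0,3,3,0,0,0,0,0,0,0]
Step 11: insert s at [0, 18] -> counters=[2,0,0,0,2,0,0,2,0,0,0,0,2,0,0,3,0,0,4,3,0,0,0,0,0,0,0]
Final counters=[2,0,0,0,2,0,0,2,0,0,0,0,2,0,0,3,0,0,4,3,0,0,0,0,0,0,0] -> 7 nonzero

Answer: 7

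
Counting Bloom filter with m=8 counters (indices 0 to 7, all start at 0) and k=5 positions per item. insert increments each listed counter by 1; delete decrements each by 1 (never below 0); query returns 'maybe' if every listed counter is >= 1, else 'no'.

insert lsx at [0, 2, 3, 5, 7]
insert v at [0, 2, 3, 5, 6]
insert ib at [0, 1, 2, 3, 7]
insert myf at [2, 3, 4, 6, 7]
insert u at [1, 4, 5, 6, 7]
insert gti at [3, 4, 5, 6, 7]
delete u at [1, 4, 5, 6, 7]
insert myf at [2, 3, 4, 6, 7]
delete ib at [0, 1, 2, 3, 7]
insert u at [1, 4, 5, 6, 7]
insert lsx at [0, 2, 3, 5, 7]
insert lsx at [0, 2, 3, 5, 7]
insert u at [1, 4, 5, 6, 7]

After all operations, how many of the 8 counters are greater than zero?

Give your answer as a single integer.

Answer: 8

Derivation:
Step 1: insert lsx at [0, 2, 3, 5, 7] -> counters=[1,0,1,1,0,1,0,1]
Step 2: insert v at [0, 2, 3, 5, 6] -> counters=[2,0,2,2,0,2,1,1]
Step 3: insert ib at [0, 1, 2, 3, 7] -> counters=[3,1,3,3,0,2,1,2]
Step 4: insert myf at [2, 3, 4, 6, 7] -> counters=[3,1,4,4,1,2,2,3]
Step 5: insert u at [1, 4, 5, 6, 7] -> counters=[3,2,4,4,2,3,3,4]
Step 6: insert gti at [3, 4, 5, 6, 7] -> counters=[3,2,4,5,3,4,4,5]
Step 7: delete u at [1, 4, 5, 6, 7] -> counters=[3,1,4,5,2,3,3,4]
Step 8: insert myf at [2, 3, 4, 6, 7] -> counters=[3,1,5,6,3,3,4,5]
Step 9: delete ib at [0, 1, 2, 3, 7] -> counters=[2,0,4,5,3,3,4,4]
Step 10: insert u at [1, 4, 5, 6, 7] -> counters=[2,1,4,5,4,4,5,5]
Step 11: insert lsx at [0, 2, 3, 5, 7] -> counters=[3,1,5,6,4,5,5,6]
Step 12: insert lsx at [0, 2, 3, 5, 7] -> counters=[4,1,6,7,4,6,5,7]
Step 13: insert u at [1, 4, 5, 6, 7] -> counters=[4,2,6,7,5,7,6,8]
Final counters=[4,2,6,7,5,7,6,8] -> 8 nonzero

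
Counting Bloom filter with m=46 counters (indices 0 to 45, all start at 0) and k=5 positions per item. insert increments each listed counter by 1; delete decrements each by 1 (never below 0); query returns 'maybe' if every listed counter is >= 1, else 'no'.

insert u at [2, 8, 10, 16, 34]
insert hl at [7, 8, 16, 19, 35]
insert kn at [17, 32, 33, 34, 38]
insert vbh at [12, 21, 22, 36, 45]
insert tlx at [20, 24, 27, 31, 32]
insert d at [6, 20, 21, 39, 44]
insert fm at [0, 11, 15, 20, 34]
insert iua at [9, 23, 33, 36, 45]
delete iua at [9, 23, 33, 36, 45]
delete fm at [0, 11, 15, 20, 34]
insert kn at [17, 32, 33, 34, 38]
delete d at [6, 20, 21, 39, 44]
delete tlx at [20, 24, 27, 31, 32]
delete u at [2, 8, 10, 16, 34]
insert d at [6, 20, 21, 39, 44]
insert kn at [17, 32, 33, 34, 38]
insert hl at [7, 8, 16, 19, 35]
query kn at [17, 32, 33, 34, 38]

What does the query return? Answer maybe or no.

Answer: maybe

Derivation:
Step 1: insert u at [2, 8, 10, 16, 34] -> counters=[0,0,1,0,0,0,0,0,1,0,1,0,0,0,0,0,1,0,0,0,0,0,0,0,0,0,0,0,0,0,0,0,0,0,1,0,0,0,0,0,0,0,0,0,0,0]
Step 2: insert hl at [7, 8, 16, 19, 35] -> counters=[0,0,1,0,0,0,0,1,2,0,1,0,0,0,0,0,2,0,0,1,0,0,0,0,0,0,0,0,0,0,0,0,0,0,1,1,0,0,0,0,0,0,0,0,0,0]
Step 3: insert kn at [17, 32, 33, 34, 38] -> counters=[0,0,1,0,0,0,0,1,2,0,1,0,0,0,0,0,2,1,0,1,0,0,0,0,0,0,0,0,0,0,0,0,1,1,2,1,0,0,1,0,0,0,0,0,0,0]
Step 4: insert vbh at [12, 21, 22, 36, 45] -> counters=[0,0,1,0,0,0,0,1,2,0,1,0,1,0,0,0,2,1,0,1,0,1,1,0,0,0,0,0,0,0,0,0,1,1,2,1,1,0,1,0,0,0,0,0,0,1]
Step 5: insert tlx at [20, 24, 27, 31, 32] -> counters=[0,0,1,0,0,0,0,1,2,0,1,0,1,0,0,0,2,1,0,1,1,1,1,0,1,0,0,1,0,0,0,1,2,1,2,1,1,0,1,0,0,0,0,0,0,1]
Step 6: insert d at [6, 20, 21, 39, 44] -> counters=[0,0,1,0,0,0,1,1,2,0,1,0,1,0,0,0,2,1,0,1,2,2,1,0,1,0,0,1,0,0,0,1,2,1,2,1,1,0,1,1,0,0,0,0,1,1]
Step 7: insert fm at [0, 11, 15, 20, 34] -> counters=[1,0,1,0,0,0,1,1,2,0,1,1,1,0,0,1,2,1,0,1,3,2,1,0,1,0,0,1,0,0,0,1,2,1,3,1,1,0,1,1,0,0,0,0,1,1]
Step 8: insert iua at [9, 23, 33, 36, 45] -> counters=[1,0,1,0,0,0,1,1,2,1,1,1,1,0,0,1,2,1,0,1,3,2,1,1,1,0,0,1,0,0,0,1,2,2,3,1,2,0,1,1,0,0,0,0,1,2]
Step 9: delete iua at [9, 23, 33, 36, 45] -> counters=[1,0,1,0,0,0,1,1,2,0,1,1,1,0,0,1,2,1,0,1,3,2,1,0,1,0,0,1,0,0,0,1,2,1,3,1,1,0,1,1,0,0,0,0,1,1]
Step 10: delete fm at [0, 11, 15, 20, 34] -> counters=[0,0,1,0,0,0,1,1,2,0,1,0,1,0,0,0,2,1,0,1,2,2,1,0,1,0,0,1,0,0,0,1,2,1,2,1,1,0,1,1,0,0,0,0,1,1]
Step 11: insert kn at [17, 32, 33, 34, 38] -> counters=[0,0,1,0,0,0,1,1,2,0,1,0,1,0,0,0,2,2,0,1,2,2,1,0,1,0,0,1,0,0,0,1,3,2,3,1,1,0,2,1,0,0,0,0,1,1]
Step 12: delete d at [6, 20, 21, 39, 44] -> counters=[0,0,1,0,0,0,0,1,2,0,1,0,1,0,0,0,2,2,0,1,1,1,1,0,1,0,0,1,0,0,0,1,3,2,3,1,1,0,2,0,0,0,0,0,0,1]
Step 13: delete tlx at [20, 24, 27, 31, 32] -> counters=[0,0,1,0,0,0,0,1,2,0,1,0,1,0,0,0,2,2,0,1,0,1,1,0,0,0,0,0,0,0,0,0,2,2,3,1,1,0,2,0,0,0,0,0,0,1]
Step 14: delete u at [2, 8, 10, 16, 34] -> counters=[0,0,0,0,0,0,0,1,1,0,0,0,1,0,0,0,1,2,0,1,0,1,1,0,0,0,0,0,0,0,0,0,2,2,2,1,1,0,2,0,0,0,0,0,0,1]
Step 15: insert d at [6, 20, 21, 39, 44] -> counters=[0,0,0,0,0,0,1,1,1,0,0,0,1,0,0,0,1,2,0,1,1,2,1,0,0,0,0,0,0,0,0,0,2,2,2,1,1,0,2,1,0,0,0,0,1,1]
Step 16: insert kn at [17, 32, 33, 34, 38] -> counters=[0,0,0,0,0,0,1,1,1,0,0,0,1,0,0,0,1,3,0,1,1,2,1,0,0,0,0,0,0,0,0,0,3,3,3,1,1,0,3,1,0,0,0,0,1,1]
Step 17: insert hl at [7, 8, 16, 19, 35] -> counters=[0,0,0,0,0,0,1,2,2,0,0,0,1,0,0,0,2,3,0,2,1,2,1,0,0,0,0,0,0,0,0,0,3,3,3,2,1,0,3,1,0,0,0,0,1,1]
Query kn: check counters[17]=3 counters[32]=3 counters[33]=3 counters[34]=3 counters[38]=3 -> maybe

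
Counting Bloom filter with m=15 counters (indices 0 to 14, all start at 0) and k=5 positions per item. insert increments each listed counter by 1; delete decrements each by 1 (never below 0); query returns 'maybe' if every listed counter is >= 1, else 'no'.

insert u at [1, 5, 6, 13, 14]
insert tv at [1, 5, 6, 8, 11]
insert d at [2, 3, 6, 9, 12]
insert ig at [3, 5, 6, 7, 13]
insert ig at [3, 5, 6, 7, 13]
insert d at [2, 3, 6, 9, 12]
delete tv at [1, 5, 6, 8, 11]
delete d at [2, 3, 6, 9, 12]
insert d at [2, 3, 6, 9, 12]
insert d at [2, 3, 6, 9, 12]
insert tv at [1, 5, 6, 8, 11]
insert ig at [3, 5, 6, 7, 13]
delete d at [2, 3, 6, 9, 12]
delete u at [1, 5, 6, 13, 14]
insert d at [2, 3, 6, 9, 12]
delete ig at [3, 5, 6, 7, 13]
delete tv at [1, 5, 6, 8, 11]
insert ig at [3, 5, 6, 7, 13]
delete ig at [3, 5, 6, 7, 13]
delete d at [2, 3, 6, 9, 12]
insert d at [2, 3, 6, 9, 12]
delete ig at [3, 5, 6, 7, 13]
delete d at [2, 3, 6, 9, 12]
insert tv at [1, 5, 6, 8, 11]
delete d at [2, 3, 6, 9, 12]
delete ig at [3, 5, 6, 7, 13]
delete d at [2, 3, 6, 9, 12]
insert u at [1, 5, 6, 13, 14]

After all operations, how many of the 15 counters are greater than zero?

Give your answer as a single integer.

Answer: 7

Derivation:
Step 1: insert u at [1, 5, 6, 13, 14] -> counters=[0,1,0,0,0,1,1,0,0,0,0,0,0,1,1]
Step 2: insert tv at [1, 5, 6, 8, 11] -> counters=[0,2,0,0,0,2,2,0,1,0,0,1,0,1,1]
Step 3: insert d at [2, 3, 6, 9, 12] -> counters=[0,2,1,1,0,2,3,0,1,1,0,1,1,1,1]
Step 4: insert ig at [3, 5, 6, 7, 13] -> counters=[0,2,1,2,0,3,4,1,1,1,0,1,1,2,1]
Step 5: insert ig at [3, 5, 6, 7, 13] -> counters=[0,2,1,3,0,4,5,2,1,1,0,1,1,3,1]
Step 6: insert d at [2, 3, 6, 9, 12] -> counters=[0,2,2,4,0,4,6,2,1,2,0,1,2,3,1]
Step 7: delete tv at [1, 5, 6, 8, 11] -> counters=[0,1,2,4,0,3,5,2,0,2,0,0,2,3,1]
Step 8: delete d at [2, 3, 6, 9, 12] -> counters=[0,1,1,3,0,3,4,2,0,1,0,0,1,3,1]
Step 9: insert d at [2, 3, 6, 9, 12] -> counters=[0,1,2,4,0,3,5,2,0,2,0,0,2,3,1]
Step 10: insert d at [2, 3, 6, 9, 12] -> counters=[0,1,3,5,0,3,6,2,0,3,0,0,3,3,1]
Step 11: insert tv at [1, 5, 6, 8, 11] -> counters=[0,2,3,5,0,4,7,2,1,3,0,1,3,3,1]
Step 12: insert ig at [3, 5, 6, 7, 13] -> counters=[0,2,3,6,0,5,8,3,1,3,0,1,3,4,1]
Step 13: delete d at [2, 3, 6, 9, 12] -> counters=[0,2,2,5,0,5,7,3,1,2,0,1,2,4,1]
Step 14: delete u at [1, 5, 6, 13, 14] -> counters=[0,1,2,5,0,4,6,3,1,2,0,1,2,3,0]
Step 15: insert d at [2, 3, 6, 9, 12] -> counters=[0,1,3,6,0,4,7,3,1,3,0,1,3,3,0]
Step 16: delete ig at [3, 5, 6, 7, 13] -> counters=[0,1,3,5,0,3,6,2,1,3,0,1,3,2,0]
Step 17: delete tv at [1, 5, 6, 8, 11] -> counters=[0,0,3,5,0,2,5,2,0,3,0,0,3,2,0]
Step 18: insert ig at [3, 5, 6, 7, 13] -> counters=[0,0,3,6,0,3,6,3,0,3,0,0,3,3,0]
Step 19: delete ig at [3, 5, 6, 7, 13] -> counters=[0,0,3,5,0,2,5,2,0,3,0,0,3,2,0]
Step 20: delete d at [2, 3, 6, 9, 12] -> counters=[0,0,2,4,0,2,4,2,0,2,0,0,2,2,0]
Step 21: insert d at [2, 3, 6, 9, 12] -> counters=[0,0,3,5,0,2,5,2,0,3,0,0,3,2,0]
Step 22: delete ig at [3, 5, 6, 7, 13] -> counters=[0,0,3,4,0,1,4,1,0,3,0,0,3,1,0]
Step 23: delete d at [2, 3, 6, 9, 12] -> counters=[0,0,2,3,0,1,3,1,0,2,0,0,2,1,0]
Step 24: insert tv at [1, 5, 6, 8, 11] -> counters=[0,1,2,3,0,2,4,1,1,2,0,1,2,1,0]
Step 25: delete d at [2, 3, 6, 9, 12] -> counters=[0,1,1,2,0,2,3,1,1,1,0,1,1,1,0]
Step 26: delete ig at [3, 5, 6, 7, 13] -> counters=[0,1,1,1,0,1,2,0,1,1,0,1,1,0,0]
Step 27: delete d at [2, 3, 6, 9, 12] -> counters=[0,1,0,0,0,1,1,0,1,0,0,1,0,0,0]
Step 28: insert u at [1, 5, 6, 13, 14] -> counters=[0,2,0,0,0,2,2,0,1,0,0,1,0,1,1]
Final counters=[0,2,0,0,0,2,2,0,1,0,0,1,0,1,1] -> 7 nonzero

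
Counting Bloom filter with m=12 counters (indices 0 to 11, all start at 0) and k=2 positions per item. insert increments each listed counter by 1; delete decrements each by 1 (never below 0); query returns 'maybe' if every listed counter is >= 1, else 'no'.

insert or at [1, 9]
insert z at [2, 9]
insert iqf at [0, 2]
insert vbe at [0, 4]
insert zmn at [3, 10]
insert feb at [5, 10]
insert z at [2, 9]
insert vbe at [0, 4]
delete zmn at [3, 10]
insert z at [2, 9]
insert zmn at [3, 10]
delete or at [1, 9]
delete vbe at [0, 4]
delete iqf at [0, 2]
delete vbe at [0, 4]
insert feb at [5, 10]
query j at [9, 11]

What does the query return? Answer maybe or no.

Step 1: insert or at [1, 9] -> counters=[0,1,0,0,0,0,0,0,0,1,0,0]
Step 2: insert z at [2, 9] -> counters=[0,1,1,0,0,0,0,0,0,2,0,0]
Step 3: insert iqf at [0, 2] -> counters=[1,1,2,0,0,0,0,0,0,2,0,0]
Step 4: insert vbe at [0, 4] -> counters=[2,1,2,0,1,0,0,0,0,2,0,0]
Step 5: insert zmn at [3, 10] -> counters=[2,1,2,1,1,0,0,0,0,2,1,0]
Step 6: insert feb at [5, 10] -> counters=[2,1,2,1,1,1,0,0,0,2,2,0]
Step 7: insert z at [2, 9] -> counters=[2,1,3,1,1,1,0,0,0,3,2,0]
Step 8: insert vbe at [0, 4] -> counters=[3,1,3,1,2,1,0,0,0,3,2,0]
Step 9: delete zmn at [3, 10] -> counters=[3,1,3,0,2,1,0,0,0,3,1,0]
Step 10: insert z at [2, 9] -> counters=[3,1,4,0,2,1,0,0,0,4,1,0]
Step 11: insert zmn at [3, 10] -> counters=[3,1,4,1,2,1,0,0,0,4,2,0]
Step 12: delete or at [1, 9] -> counters=[3,0,4,1,2,1,0,0,0,3,2,0]
Step 13: delete vbe at [0, 4] -> counters=[2,0,4,1,1,1,0,0,0,3,2,0]
Step 14: delete iqf at [0, 2] -> counters=[1,0,3,1,1,1,0,0,0,3,2,0]
Step 15: delete vbe at [0, 4] -> counters=[0,0,3,1,0,1,0,0,0,3,2,0]
Step 16: insert feb at [5, 10] -> counters=[0,0,3,1,0,2,0,0,0,3,3,0]
Query j: check counters[9]=3 counters[11]=0 -> no

Answer: no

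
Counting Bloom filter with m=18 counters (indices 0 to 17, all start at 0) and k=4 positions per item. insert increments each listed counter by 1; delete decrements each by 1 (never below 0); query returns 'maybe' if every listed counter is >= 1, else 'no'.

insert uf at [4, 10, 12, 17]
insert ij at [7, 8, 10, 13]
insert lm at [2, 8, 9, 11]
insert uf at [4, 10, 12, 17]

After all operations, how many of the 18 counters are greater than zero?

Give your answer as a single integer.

Answer: 10

Derivation:
Step 1: insert uf at [4, 10, 12, 17] -> counters=[0,0,0,0,1,0,0,0,0,0,1,0,1,0,0,0,0,1]
Step 2: insert ij at [7, 8, 10, 13] -> counters=[0,0,0,0,1,0,0,1,1,0,2,0,1,1,0,0,0,1]
Step 3: insert lm at [2, 8, 9, 11] -> counters=[0,0,1,0,1,0,0,1,2,1,2,1,1,1,0,0,0,1]
Step 4: insert uf at [4, 10, 12, 17] -> counters=[0,0,1,0,2,0,0,1,2,1,3,1,2,1,0,0,0,2]
Final counters=[0,0,1,0,2,0,0,1,2,1,3,1,2,1,0,0,0,2] -> 10 nonzero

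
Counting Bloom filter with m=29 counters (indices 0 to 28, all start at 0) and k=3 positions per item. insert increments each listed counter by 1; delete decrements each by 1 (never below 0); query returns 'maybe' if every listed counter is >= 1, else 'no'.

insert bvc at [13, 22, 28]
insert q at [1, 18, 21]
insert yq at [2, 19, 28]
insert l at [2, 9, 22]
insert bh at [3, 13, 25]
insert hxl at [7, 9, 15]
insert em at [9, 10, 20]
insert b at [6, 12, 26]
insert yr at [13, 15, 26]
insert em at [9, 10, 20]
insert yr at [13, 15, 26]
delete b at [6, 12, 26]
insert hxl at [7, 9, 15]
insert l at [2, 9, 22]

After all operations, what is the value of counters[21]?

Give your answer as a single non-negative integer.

Step 1: insert bvc at [13, 22, 28] -> counters=[0,0,0,0,0,0,0,0,0,0,0,0,0,1,0,0,0,0,0,0,0,0,1,0,0,0,0,0,1]
Step 2: insert q at [1, 18, 21] -> counters=[0,1,0,0,0,0,0,0,0,0,0,0,0,1,0,0,0,0,1,0,0,1,1,0,0,0,0,0,1]
Step 3: insert yq at [2, 19, 28] -> counters=[0,1,1,0,0,0,0,0,0,0,0,0,0,1,0,0,0,0,1,1,0,1,1,0,0,0,0,0,2]
Step 4: insert l at [2, 9, 22] -> counters=[0,1,2,0,0,0,0,0,0,1,0,0,0,1,0,0,0,0,1,1,0,1,2,0,0,0,0,0,2]
Step 5: insert bh at [3, 13, 25] -> counters=[0,1,2,1,0,0,0,0,0,1,0,0,0,2,0,0,0,0,1,1,0,1,2,0,0,1,0,0,2]
Step 6: insert hxl at [7, 9, 15] -> counters=[0,1,2,1,0,0,0,1,0,2,0,0,0,2,0,1,0,0,1,1,0,1,2,0,0,1,0,0,2]
Step 7: insert em at [9, 10, 20] -> counters=[0,1,2,1,0,0,0,1,0,3,1,0,0,2,0,1,0,0,1,1,1,1,2,0,0,1,0,0,2]
Step 8: insert b at [6, 12, 26] -> counters=[0,1,2,1,0,0,1,1,0,3,1,0,1,2,0,1,0,0,1,1,1,1,2,0,0,1,1,0,2]
Step 9: insert yr at [13, 15, 26] -> counters=[0,1,2,1,0,0,1,1,0,3,1,0,1,3,0,2,0,0,1,1,1,1,2,0,0,1,2,0,2]
Step 10: insert em at [9, 10, 20] -> counters=[0,1,2,1,0,0,1,1,0,4,2,0,1,3,0,2,0,0,1,1,2,1,2,0,0,1,2,0,2]
Step 11: insert yr at [13, 15, 26] -> counters=[0,1,2,1,0,0,1,1,0,4,2,0,1,4,0,3,0,0,1,1,2,1,2,0,0,1,3,0,2]
Step 12: delete b at [6, 12, 26] -> counters=[0,1,2,1,0,0,0,1,0,4,2,0,0,4,0,3,0,0,1,1,2,1,2,0,0,1,2,0,2]
Step 13: insert hxl at [7, 9, 15] -> counters=[0,1,2,1,0,0,0,2,0,5,2,0,0,4,0,4,0,0,1,1,2,1,2,0,0,1,2,0,2]
Step 14: insert l at [2, 9, 22] -> counters=[0,1,3,1,0,0,0,2,0,6,2,0,0,4,0,4,0,0,1,1,2,1,3,0,0,1,2,0,2]
Final counters=[0,1,3,1,0,0,0,2,0,6,2,0,0,4,0,4,0,0,1,1,2,1,3,0,0,1,2,0,2] -> counters[21]=1

Answer: 1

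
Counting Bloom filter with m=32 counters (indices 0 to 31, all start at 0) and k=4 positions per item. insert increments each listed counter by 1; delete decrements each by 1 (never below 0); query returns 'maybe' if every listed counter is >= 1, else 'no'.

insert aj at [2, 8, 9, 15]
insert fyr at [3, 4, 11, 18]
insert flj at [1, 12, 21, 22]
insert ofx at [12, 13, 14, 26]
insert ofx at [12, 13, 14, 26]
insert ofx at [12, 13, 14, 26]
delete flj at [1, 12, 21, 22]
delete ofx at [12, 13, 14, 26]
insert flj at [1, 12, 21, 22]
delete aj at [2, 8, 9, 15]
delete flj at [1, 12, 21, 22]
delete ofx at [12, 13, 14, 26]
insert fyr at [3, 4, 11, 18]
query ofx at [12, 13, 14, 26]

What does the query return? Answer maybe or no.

Step 1: insert aj at [2, 8, 9, 15] -> counters=[0,0,1,0,0,0,0,0,1,1,0,0,0,0,0,1,0,0,0,0,0,0,0,0,0,0,0,0,0,0,0,0]
Step 2: insert fyr at [3, 4, 11, 18] -> counters=[0,0,1,1,1,0,0,0,1,1,0,1,0,0,0,1,0,0,1,0,0,0,0,0,0,0,0,0,0,0,0,0]
Step 3: insert flj at [1, 12, 21, 22] -> counters=[0,1,1,1,1,0,0,0,1,1,0,1,1,0,0,1,0,0,1,0,0,1,1,0,0,0,0,0,0,0,0,0]
Step 4: insert ofx at [12, 13, 14, 26] -> counters=[0,1,1,1,1,0,0,0,1,1,0,1,2,1,1,1,0,0,1,0,0,1,1,0,0,0,1,0,0,0,0,0]
Step 5: insert ofx at [12, 13, 14, 26] -> counters=[0,1,1,1,1,0,0,0,1,1,0,1,3,2,2,1,0,0,1,0,0,1,1,0,0,0,2,0,0,0,0,0]
Step 6: insert ofx at [12, 13, 14, 26] -> counters=[0,1,1,1,1,0,0,0,1,1,0,1,4,3,3,1,0,0,1,0,0,1,1,0,0,0,3,0,0,0,0,0]
Step 7: delete flj at [1, 12, 21, 22] -> counters=[0,0,1,1,1,0,0,0,1,1,0,1,3,3,3,1,0,0,1,0,0,0,0,0,0,0,3,0,0,0,0,0]
Step 8: delete ofx at [12, 13, 14, 26] -> counters=[0,0,1,1,1,0,0,0,1,1,0,1,2,2,2,1,0,0,1,0,0,0,0,0,0,0,2,0,0,0,0,0]
Step 9: insert flj at [1, 12, 21, 22] -> counters=[0,1,1,1,1,0,0,0,1,1,0,1,3,2,2,1,0,0,1,0,0,1,1,0,0,0,2,0,0,0,0,0]
Step 10: delete aj at [2, 8, 9, 15] -> counters=[0,1,0,1,1,0,0,0,0,0,0,1,3,2,2,0,0,0,1,0,0,1,1,0,0,0,2,0,0,0,0,0]
Step 11: delete flj at [1, 12, 21, 22] -> counters=[0,0,0,1,1,0,0,0,0,0,0,1,2,2,2,0,0,0,1,0,0,0,0,0,0,0,2,0,0,0,0,0]
Step 12: delete ofx at [12, 13, 14, 26] -> counters=[0,0,0,1,1,0,0,0,0,0,0,1,1,1,1,0,0,0,1,0,0,0,0,0,0,0,1,0,0,0,0,0]
Step 13: insert fyr at [3, 4, 11, 18] -> counters=[0,0,0,2,2,0,0,0,0,0,0,2,1,1,1,0,0,0,2,0,0,0,0,0,0,0,1,0,0,0,0,0]
Query ofx: check counters[12]=1 counters[13]=1 counters[14]=1 counters[26]=1 -> maybe

Answer: maybe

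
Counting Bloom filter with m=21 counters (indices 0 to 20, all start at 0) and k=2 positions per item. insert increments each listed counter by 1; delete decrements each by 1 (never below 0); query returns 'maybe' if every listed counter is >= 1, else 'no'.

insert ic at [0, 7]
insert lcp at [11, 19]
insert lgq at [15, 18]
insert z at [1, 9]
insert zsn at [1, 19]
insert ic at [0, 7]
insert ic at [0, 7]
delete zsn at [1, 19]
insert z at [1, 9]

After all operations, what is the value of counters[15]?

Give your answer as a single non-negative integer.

Answer: 1

Derivation:
Step 1: insert ic at [0, 7] -> counters=[1,0,0,0,0,0,0,1,0,0,0,0,0,0,0,0,0,0,0,0,0]
Step 2: insert lcp at [11, 19] -> counters=[1,0,0,0,0,0,0,1,0,0,0,1,0,0,0,0,0,0,0,1,0]
Step 3: insert lgq at [15, 18] -> counters=[1,0,0,0,0,0,0,1,0,0,0,1,0,0,0,1,0,0,1,1,0]
Step 4: insert z at [1, 9] -> counters=[1,1,0,0,0,0,0,1,0,1,0,1,0,0,0,1,0,0,1,1,0]
Step 5: insert zsn at [1, 19] -> counters=[1,2,0,0,0,0,0,1,0,1,0,1,0,0,0,1,0,0,1,2,0]
Step 6: insert ic at [0, 7] -> counters=[2,2,0,0,0,0,0,2,0,1,0,1,0,0,0,1,0,0,1,2,0]
Step 7: insert ic at [0, 7] -> counters=[3,2,0,0,0,0,0,3,0,1,0,1,0,0,0,1,0,0,1,2,0]
Step 8: delete zsn at [1, 19] -> counters=[3,1,0,0,0,0,0,3,0,1,0,1,0,0,0,1,0,0,1,1,0]
Step 9: insert z at [1, 9] -> counters=[3,2,0,0,0,0,0,3,0,2,0,1,0,0,0,1,0,0,1,1,0]
Final counters=[3,2,0,0,0,0,0,3,0,2,0,1,0,0,0,1,0,0,1,1,0] -> counters[15]=1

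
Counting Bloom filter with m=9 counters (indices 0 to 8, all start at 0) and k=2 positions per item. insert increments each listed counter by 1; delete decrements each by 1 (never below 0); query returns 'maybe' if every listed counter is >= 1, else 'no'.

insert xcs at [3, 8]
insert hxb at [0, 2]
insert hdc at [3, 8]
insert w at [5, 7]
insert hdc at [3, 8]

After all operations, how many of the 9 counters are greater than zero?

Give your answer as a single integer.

Step 1: insert xcs at [3, 8] -> counters=[0,0,0,1,0,0,0,0,1]
Step 2: insert hxb at [0, 2] -> counters=[1,0,1,1,0,0,0,0,1]
Step 3: insert hdc at [3, 8] -> counters=[1,0,1,2,0,0,0,0,2]
Step 4: insert w at [5, 7] -> counters=[1,0,1,2,0,1,0,1,2]
Step 5: insert hdc at [3, 8] -> counters=[1,0,1,3,0,1,0,1,3]
Final counters=[1,0,1,3,0,1,0,1,3] -> 6 nonzero

Answer: 6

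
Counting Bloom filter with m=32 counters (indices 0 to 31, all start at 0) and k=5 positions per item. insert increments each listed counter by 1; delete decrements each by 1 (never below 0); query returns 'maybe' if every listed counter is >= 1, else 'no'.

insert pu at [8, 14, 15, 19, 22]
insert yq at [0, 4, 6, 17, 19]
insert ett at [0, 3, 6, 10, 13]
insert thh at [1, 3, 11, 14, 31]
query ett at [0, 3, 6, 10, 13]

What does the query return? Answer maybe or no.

Step 1: insert pu at [8, 14, 15, 19, 22] -> counters=[0,0,0,0,0,0,0,0,1,0,0,0,0,0,1,1,0,0,0,1,0,0,1,0,0,0,0,0,0,0,0,0]
Step 2: insert yq at [0, 4, 6, 17, 19] -> counters=[1,0,0,0,1,0,1,0,1,0,0,0,0,0,1,1,0,1,0,2,0,0,1,0,0,0,0,0,0,0,0,0]
Step 3: insert ett at [0, 3, 6, 10, 13] -> counters=[2,0,0,1,1,0,2,0,1,0,1,0,0,1,1,1,0,1,0,2,0,0,1,0,0,0,0,0,0,0,0,0]
Step 4: insert thh at [1, 3, 11, 14, 31] -> counters=[2,1,0,2,1,0,2,0,1,0,1,1,0,1,2,1,0,1,0,2,0,0,1,0,0,0,0,0,0,0,0,1]
Query ett: check counters[0]=2 counters[3]=2 counters[6]=2 counters[10]=1 counters[13]=1 -> maybe

Answer: maybe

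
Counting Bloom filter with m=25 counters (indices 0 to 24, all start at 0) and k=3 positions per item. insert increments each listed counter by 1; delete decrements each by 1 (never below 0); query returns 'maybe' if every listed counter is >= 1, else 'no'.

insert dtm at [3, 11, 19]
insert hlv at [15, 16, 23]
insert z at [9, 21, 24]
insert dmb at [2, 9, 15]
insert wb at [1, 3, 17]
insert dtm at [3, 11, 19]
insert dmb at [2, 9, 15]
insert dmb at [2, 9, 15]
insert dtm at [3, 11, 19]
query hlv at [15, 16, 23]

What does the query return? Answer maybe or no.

Answer: maybe

Derivation:
Step 1: insert dtm at [3, 11, 19] -> counters=[0,0,0,1,0,0,0,0,0,0,0,1,0,0,0,0,0,0,0,1,0,0,0,0,0]
Step 2: insert hlv at [15, 16, 23] -> counters=[0,0,0,1,0,0,0,0,0,0,0,1,0,0,0,1,1,0,0,1,0,0,0,1,0]
Step 3: insert z at [9, 21, 24] -> counters=[0,0,0,1,0,0,0,0,0,1,0,1,0,0,0,1,1,0,0,1,0,1,0,1,1]
Step 4: insert dmb at [2, 9, 15] -> counters=[0,0,1,1,0,0,0,0,0,2,0,1,0,0,0,2,1,0,0,1,0,1,0,1,1]
Step 5: insert wb at [1, 3, 17] -> counters=[0,1,1,2,0,0,0,0,0,2,0,1,0,0,0,2,1,1,0,1,0,1,0,1,1]
Step 6: insert dtm at [3, 11, 19] -> counters=[0,1,1,3,0,0,0,0,0,2,0,2,0,0,0,2,1,1,0,2,0,1,0,1,1]
Step 7: insert dmb at [2, 9, 15] -> counters=[0,1,2,3,0,0,0,0,0,3,0,2,0,0,0,3,1,1,0,2,0,1,0,1,1]
Step 8: insert dmb at [2, 9, 15] -> counters=[0,1,3,3,0,0,0,0,0,4,0,2,0,0,0,4,1,1,0,2,0,1,0,1,1]
Step 9: insert dtm at [3, 11, 19] -> counters=[0,1,3,4,0,0,0,0,0,4,0,3,0,0,0,4,1,1,0,3,0,1,0,1,1]
Query hlv: check counters[15]=4 counters[16]=1 counters[23]=1 -> maybe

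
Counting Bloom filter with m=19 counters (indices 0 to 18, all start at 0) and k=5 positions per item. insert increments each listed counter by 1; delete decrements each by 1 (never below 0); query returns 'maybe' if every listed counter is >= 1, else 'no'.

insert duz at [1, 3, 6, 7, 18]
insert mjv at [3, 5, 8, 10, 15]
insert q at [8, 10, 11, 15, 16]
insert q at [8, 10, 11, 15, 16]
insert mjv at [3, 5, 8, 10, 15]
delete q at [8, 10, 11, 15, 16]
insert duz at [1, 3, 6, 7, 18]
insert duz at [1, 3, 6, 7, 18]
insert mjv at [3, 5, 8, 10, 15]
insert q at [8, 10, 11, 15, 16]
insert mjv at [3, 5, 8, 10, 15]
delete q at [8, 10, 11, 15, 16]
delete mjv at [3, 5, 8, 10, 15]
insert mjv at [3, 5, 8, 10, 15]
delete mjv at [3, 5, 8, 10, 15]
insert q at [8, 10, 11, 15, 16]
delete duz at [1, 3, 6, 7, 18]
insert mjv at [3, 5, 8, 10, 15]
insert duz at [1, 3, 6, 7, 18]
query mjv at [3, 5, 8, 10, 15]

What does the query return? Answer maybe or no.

Answer: maybe

Derivation:
Step 1: insert duz at [1, 3, 6, 7, 18] -> counters=[0,1,0,1,0,0,1,1,0,0,0,0,0,0,0,0,0,0,1]
Step 2: insert mjv at [3, 5, 8, 10, 15] -> counters=[0,1,0,2,0,1,1,1,1,0,1,0,0,0,0,1,0,0,1]
Step 3: insert q at [8, 10, 11, 15, 16] -> counters=[0,1,0,2,0,1,1,1,2,0,2,1,0,0,0,2,1,0,1]
Step 4: insert q at [8, 10, 11, 15, 16] -> counters=[0,1,0,2,0,1,1,1,3,0,3,2,0,0,0,3,2,0,1]
Step 5: insert mjv at [3, 5, 8, 10, 15] -> counters=[0,1,0,3,0,2,1,1,4,0,4,2,0,0,0,4,2,0,1]
Step 6: delete q at [8, 10, 11, 15, 16] -> counters=[0,1,0,3,0,2,1,1,3,0,3,1,0,0,0,3,1,0,1]
Step 7: insert duz at [1, 3, 6, 7, 18] -> counters=[0,2,0,4,0,2,2,2,3,0,3,1,0,0,0,3,1,0,2]
Step 8: insert duz at [1, 3, 6, 7, 18] -> counters=[0,3,0,5,0,2,3,3,3,0,3,1,0,0,0,3,1,0,3]
Step 9: insert mjv at [3, 5, 8, 10, 15] -> counters=[0,3,0,6,0,3,3,3,4,0,4,1,0,0,0,4,1,0,3]
Step 10: insert q at [8, 10, 11, 15, 16] -> counters=[0,3,0,6,0,3,3,3,5,0,5,2,0,0,0,5,2,0,3]
Step 11: insert mjv at [3, 5, 8, 10, 15] -> counters=[0,3,0,7,0,4,3,3,6,0,6,2,0,0,0,6,2,0,3]
Step 12: delete q at [8, 10, 11, 15, 16] -> counters=[0,3,0,7,0,4,3,3,5,0,5,1,0,0,0,5,1,0,3]
Step 13: delete mjv at [3, 5, 8, 10, 15] -> counters=[0,3,0,6,0,3,3,3,4,0,4,1,0,0,0,4,1,0,3]
Step 14: insert mjv at [3, 5, 8, 10, 15] -> counters=[0,3,0,7,0,4,3,3,5,0,5,1,0,0,0,5,1,0,3]
Step 15: delete mjv at [3, 5, 8, 10, 15] -> counters=[0,3,0,6,0,3,3,3,4,0,4,1,0,0,0,4,1,0,3]
Step 16: insert q at [8, 10, 11, 15, 16] -> counters=[0,3,0,6,0,3,3,3,5,0,5,2,0,0,0,5,2,0,3]
Step 17: delete duz at [1, 3, 6, 7, 18] -> counters=[0,2,0,5,0,3,2,2,5,0,5,2,0,0,0,5,2,0,2]
Step 18: insert mjv at [3, 5, 8, 10, 15] -> counters=[0,2,0,6,0,4,2,2,6,0,6,2,0,0,0,6,2,0,2]
Step 19: insert duz at [1, 3, 6, 7, 18] -> counters=[0,3,0,7,0,4,3,3,6,0,6,2,0,0,0,6,2,0,3]
Query mjv: check counters[3]=7 counters[5]=4 counters[8]=6 counters[10]=6 counters[15]=6 -> maybe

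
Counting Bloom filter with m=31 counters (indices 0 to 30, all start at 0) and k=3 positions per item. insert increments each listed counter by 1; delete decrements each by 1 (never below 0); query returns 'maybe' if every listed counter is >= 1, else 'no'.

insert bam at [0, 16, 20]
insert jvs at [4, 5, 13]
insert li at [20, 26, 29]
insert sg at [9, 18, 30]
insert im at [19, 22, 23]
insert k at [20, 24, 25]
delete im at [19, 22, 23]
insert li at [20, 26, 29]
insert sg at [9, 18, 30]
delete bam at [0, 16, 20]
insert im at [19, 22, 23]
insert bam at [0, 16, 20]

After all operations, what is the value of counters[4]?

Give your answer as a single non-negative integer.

Answer: 1

Derivation:
Step 1: insert bam at [0, 16, 20] -> counters=[1,0,0,0,0,0,0,0,0,0,0,0,0,0,0,0,1,0,0,0,1,0,0,0,0,0,0,0,0,0,0]
Step 2: insert jvs at [4, 5, 13] -> counters=[1,0,0,0,1,1,0,0,0,0,0,0,0,1,0,0,1,0,0,0,1,0,0,0,0,0,0,0,0,0,0]
Step 3: insert li at [20, 26, 29] -> counters=[1,0,0,0,1,1,0,0,0,0,0,0,0,1,0,0,1,0,0,0,2,0,0,0,0,0,1,0,0,1,0]
Step 4: insert sg at [9, 18, 30] -> counters=[1,0,0,0,1,1,0,0,0,1,0,0,0,1,0,0,1,0,1,0,2,0,0,0,0,0,1,0,0,1,1]
Step 5: insert im at [19, 22, 23] -> counters=[1,0,0,0,1,1,0,0,0,1,0,0,0,1,0,0,1,0,1,1,2,0,1,1,0,0,1,0,0,1,1]
Step 6: insert k at [20, 24, 25] -> counters=[1,0,0,0,1,1,0,0,0,1,0,0,0,1,0,0,1,0,1,1,3,0,1,1,1,1,1,0,0,1,1]
Step 7: delete im at [19, 22, 23] -> counters=[1,0,0,0,1,1,0,0,0,1,0,0,0,1,0,0,1,0,1,0,3,0,0,0,1,1,1,0,0,1,1]
Step 8: insert li at [20, 26, 29] -> counters=[1,0,0,0,1,1,0,0,0,1,0,0,0,1,0,0,1,0,1,0,4,0,0,0,1,1,2,0,0,2,1]
Step 9: insert sg at [9, 18, 30] -> counters=[1,0,0,0,1,1,0,0,0,2,0,0,0,1,0,0,1,0,2,0,4,0,0,0,1,1,2,0,0,2,2]
Step 10: delete bam at [0, 16, 20] -> counters=[0,0,0,0,1,1,0,0,0,2,0,0,0,1,0,0,0,0,2,0,3,0,0,0,1,1,2,0,0,2,2]
Step 11: insert im at [19, 22, 23] -> counters=[0,0,0,0,1,1,0,0,0,2,0,0,0,1,0,0,0,0,2,1,3,0,1,1,1,1,2,0,0,2,2]
Step 12: insert bam at [0, 16, 20] -> counters=[1,0,0,0,1,1,0,0,0,2,0,0,0,1,0,0,1,0,2,1,4,0,1,1,1,1,2,0,0,2,2]
Final counters=[1,0,0,0,1,1,0,0,0,2,0,0,0,1,0,0,1,0,2,1,4,0,1,1,1,1,2,0,0,2,2] -> counters[4]=1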